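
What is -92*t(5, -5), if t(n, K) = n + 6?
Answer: -1012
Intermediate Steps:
t(n, K) = 6 + n
-92*t(5, -5) = -92*(6 + 5) = -92*11 = -1012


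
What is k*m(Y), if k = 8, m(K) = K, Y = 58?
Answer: 464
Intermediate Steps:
k*m(Y) = 8*58 = 464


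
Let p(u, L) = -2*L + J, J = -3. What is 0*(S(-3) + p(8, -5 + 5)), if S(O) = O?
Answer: 0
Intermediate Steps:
p(u, L) = -3 - 2*L (p(u, L) = -2*L - 3 = -3 - 2*L)
0*(S(-3) + p(8, -5 + 5)) = 0*(-3 + (-3 - 2*(-5 + 5))) = 0*(-3 + (-3 - 2*0)) = 0*(-3 + (-3 + 0)) = 0*(-3 - 3) = 0*(-6) = 0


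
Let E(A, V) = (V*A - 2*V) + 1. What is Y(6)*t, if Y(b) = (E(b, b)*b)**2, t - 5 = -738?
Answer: -16492500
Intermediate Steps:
E(A, V) = 1 - 2*V + A*V (E(A, V) = (A*V - 2*V) + 1 = (-2*V + A*V) + 1 = 1 - 2*V + A*V)
t = -733 (t = 5 - 738 = -733)
Y(b) = b**2*(1 + b**2 - 2*b)**2 (Y(b) = ((1 - 2*b + b*b)*b)**2 = ((1 - 2*b + b**2)*b)**2 = ((1 + b**2 - 2*b)*b)**2 = (b*(1 + b**2 - 2*b))**2 = b**2*(1 + b**2 - 2*b)**2)
Y(6)*t = (6**2*(1 + 6**2 - 2*6)**2)*(-733) = (36*(1 + 36 - 12)**2)*(-733) = (36*25**2)*(-733) = (36*625)*(-733) = 22500*(-733) = -16492500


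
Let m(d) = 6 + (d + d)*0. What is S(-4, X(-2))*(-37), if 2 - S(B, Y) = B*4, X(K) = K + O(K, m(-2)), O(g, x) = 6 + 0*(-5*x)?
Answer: -666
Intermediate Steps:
m(d) = 6 (m(d) = 6 + (2*d)*0 = 6 + 0 = 6)
O(g, x) = 6 (O(g, x) = 6 + 0 = 6)
X(K) = 6 + K (X(K) = K + 6 = 6 + K)
S(B, Y) = 2 - 4*B (S(B, Y) = 2 - B*4 = 2 - 4*B)
S(-4, X(-2))*(-37) = (2 - 4*(-4))*(-37) = (2 + 16)*(-37) = 18*(-37) = -666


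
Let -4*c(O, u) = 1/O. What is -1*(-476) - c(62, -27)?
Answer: 118049/248 ≈ 476.00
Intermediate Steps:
c(O, u) = -1/(4*O)
-1*(-476) - c(62, -27) = -1*(-476) - (-1)/(4*62) = 476 - (-1)/(4*62) = 476 - 1*(-1/248) = 476 + 1/248 = 118049/248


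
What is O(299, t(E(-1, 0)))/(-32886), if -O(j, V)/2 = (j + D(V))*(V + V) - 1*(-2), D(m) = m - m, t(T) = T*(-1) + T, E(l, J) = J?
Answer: 2/16443 ≈ 0.00012163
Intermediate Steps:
t(T) = 0 (t(T) = -T + T = 0)
D(m) = 0
O(j, V) = -4 - 4*V*j (O(j, V) = -2*((j + 0)*(V + V) - 1*(-2)) = -2*(j*(2*V) + 2) = -2*(2*V*j + 2) = -2*(2 + 2*V*j) = -4 - 4*V*j)
O(299, t(E(-1, 0)))/(-32886) = (-4 - 4*0*299)/(-32886) = (-4 + 0)*(-1/32886) = -4*(-1/32886) = 2/16443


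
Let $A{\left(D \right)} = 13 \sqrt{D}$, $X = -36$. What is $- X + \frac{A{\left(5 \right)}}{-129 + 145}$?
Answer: $36 + \frac{13 \sqrt{5}}{16} \approx 37.817$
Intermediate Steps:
$- X + \frac{A{\left(5 \right)}}{-129 + 145} = \left(-1\right) \left(-36\right) + \frac{13 \sqrt{5}}{-129 + 145} = 36 + \frac{13 \sqrt{5}}{16}$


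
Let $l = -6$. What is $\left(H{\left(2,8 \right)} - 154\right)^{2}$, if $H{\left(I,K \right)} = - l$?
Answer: $21904$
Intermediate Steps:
$H{\left(I,K \right)} = 6$ ($H{\left(I,K \right)} = \left(-1\right) \left(-6\right) = 6$)
$\left(H{\left(2,8 \right)} - 154\right)^{2} = \left(6 - 154\right)^{2} = \left(-148\right)^{2} = 21904$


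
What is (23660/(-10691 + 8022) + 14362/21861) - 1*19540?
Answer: -1140579454942/58347009 ≈ -19548.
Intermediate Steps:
(23660/(-10691 + 8022) + 14362/21861) - 1*19540 = (23660/(-2669) + 14362*(1/21861)) - 19540 = (23660*(-1/2669) + 14362/21861) - 19540 = (-23660/2669 + 14362/21861) - 19540 = -478899082/58347009 - 19540 = -1140579454942/58347009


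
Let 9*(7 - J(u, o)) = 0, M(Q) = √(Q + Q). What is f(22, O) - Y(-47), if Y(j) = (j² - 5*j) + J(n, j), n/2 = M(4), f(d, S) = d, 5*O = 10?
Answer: -2429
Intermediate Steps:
O = 2 (O = (⅕)*10 = 2)
M(Q) = √2*√Q (M(Q) = √(2*Q) = √2*√Q)
n = 4*√2 (n = 2*(√2*√4) = 2*(√2*2) = 2*(2*√2) = 4*√2 ≈ 5.6569)
J(u, o) = 7 (J(u, o) = 7 - ⅑*0 = 7 + 0 = 7)
Y(j) = 7 + j² - 5*j (Y(j) = (j² - 5*j) + 7 = 7 + j² - 5*j)
f(22, O) - Y(-47) = 22 - (7 + (-47)² - 5*(-47)) = 22 - (7 + 2209 + 235) = 22 - 1*2451 = 22 - 2451 = -2429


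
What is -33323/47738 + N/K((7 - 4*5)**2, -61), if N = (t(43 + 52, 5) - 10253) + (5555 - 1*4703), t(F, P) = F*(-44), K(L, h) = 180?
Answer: -36351551/477380 ≈ -76.148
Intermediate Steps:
t(F, P) = -44*F
N = -13581 (N = (-44*(43 + 52) - 10253) + (5555 - 1*4703) = (-44*95 - 10253) + (5555 - 4703) = (-4180 - 10253) + 852 = -14433 + 852 = -13581)
-33323/47738 + N/K((7 - 4*5)**2, -61) = -33323/47738 - 13581/180 = -33323*1/47738 - 13581*1/180 = -33323/47738 - 1509/20 = -36351551/477380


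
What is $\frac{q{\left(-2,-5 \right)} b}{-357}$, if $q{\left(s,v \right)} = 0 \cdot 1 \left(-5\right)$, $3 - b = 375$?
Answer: $0$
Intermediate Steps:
$b = -372$ ($b = 3 - 375 = -372$)
$q{\left(s,v \right)} = 0$ ($q{\left(s,v \right)} = 0 \left(-5\right) = 0$)
$\frac{q{\left(-2,-5 \right)} b}{-357} = \frac{0 \left(-372\right)}{-357} = 0 \left(- \frac{1}{357}\right) = 0$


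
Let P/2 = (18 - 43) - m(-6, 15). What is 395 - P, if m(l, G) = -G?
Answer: 415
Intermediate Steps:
P = -20 (P = 2*((18 - 43) - (-1)*15) = 2*(-25 - 1*(-15)) = 2*(-25 + 15) = 2*(-10) = -20)
395 - P = 395 - 1*(-20) = 395 + 20 = 415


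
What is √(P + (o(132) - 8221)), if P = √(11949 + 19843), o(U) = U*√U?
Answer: √(-8221 + 4*√1987 + 264*√33) ≈ 80.784*I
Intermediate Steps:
o(U) = U^(3/2)
P = 4*√1987 (P = √31792 = 4*√1987 ≈ 178.30)
√(P + (o(132) - 8221)) = √(4*√1987 + (132^(3/2) - 8221)) = √(4*√1987 + (264*√33 - 8221)) = √(4*√1987 + (-8221 + 264*√33)) = √(-8221 + 4*√1987 + 264*√33)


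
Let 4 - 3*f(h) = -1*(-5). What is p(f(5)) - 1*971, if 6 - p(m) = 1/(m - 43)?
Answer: -125447/130 ≈ -964.98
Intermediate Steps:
f(h) = -1/3 (f(h) = 4/3 - (-1)*(-5)/3 = 4/3 - 1/3*5 = 4/3 - 5/3 = -1/3)
p(m) = 6 - 1/(-43 + m) (p(m) = 6 - 1/(m - 43) = 6 - 1/(-43 + m))
p(f(5)) - 1*971 = (-259 + 6*(-1/3))/(-43 - 1/3) - 1*971 = (-259 - 2)/(-130/3) - 971 = -3/130*(-261) - 971 = 783/130 - 971 = -125447/130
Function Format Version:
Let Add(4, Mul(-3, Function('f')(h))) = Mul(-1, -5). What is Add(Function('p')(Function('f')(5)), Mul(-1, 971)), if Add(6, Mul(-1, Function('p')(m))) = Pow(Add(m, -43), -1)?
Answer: Rational(-125447, 130) ≈ -964.98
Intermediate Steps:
Function('f')(h) = Rational(-1, 3) (Function('f')(h) = Add(Rational(4, 3), Mul(Rational(-1, 3), Mul(-1, -5))) = Add(Rational(4, 3), Mul(Rational(-1, 3), 5)) = Add(Rational(4, 3), Rational(-5, 3)) = Rational(-1, 3))
Function('p')(m) = Add(6, Mul(-1, Pow(Add(-43, m), -1))) (Function('p')(m) = Add(6, Mul(-1, Pow(Add(m, -43), -1))) = Add(6, Mul(-1, Pow(Add(-43, m), -1))))
Add(Function('p')(Function('f')(5)), Mul(-1, 971)) = Add(Mul(Pow(Add(-43, Rational(-1, 3)), -1), Add(-259, Mul(6, Rational(-1, 3)))), Mul(-1, 971)) = Add(Mul(Pow(Rational(-130, 3), -1), Add(-259, -2)), -971) = Add(Mul(Rational(-3, 130), -261), -971) = Add(Rational(783, 130), -971) = Rational(-125447, 130)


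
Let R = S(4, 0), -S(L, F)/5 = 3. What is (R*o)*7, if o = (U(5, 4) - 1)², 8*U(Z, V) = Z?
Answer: -945/64 ≈ -14.766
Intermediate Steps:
S(L, F) = -15 (S(L, F) = -5*3 = -15)
R = -15
U(Z, V) = Z/8
o = 9/64 (o = ((⅛)*5 - 1)² = (5/8 - 1)² = (-3/8)² = 9/64 ≈ 0.14063)
(R*o)*7 = -15*9/64*7 = -135/64*7 = -945/64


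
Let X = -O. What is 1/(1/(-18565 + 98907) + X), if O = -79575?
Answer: 80342/6393214651 ≈ 1.2567e-5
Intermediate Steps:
X = 79575 (X = -1*(-79575) = 79575)
1/(1/(-18565 + 98907) + X) = 1/(1/(-18565 + 98907) + 79575) = 1/(1/80342 + 79575) = 1/(6393214651/80342) = 80342/6393214651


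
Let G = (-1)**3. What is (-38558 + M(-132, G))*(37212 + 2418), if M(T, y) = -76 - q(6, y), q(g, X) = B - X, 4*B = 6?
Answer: -1531164495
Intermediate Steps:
B = 3/2 (B = (1/4)*6 = 3/2 ≈ 1.5000)
q(g, X) = 3/2 - X
G = -1
M(T, y) = -155/2 + y (M(T, y) = -76 - (3/2 - y) = -76 + (-3/2 + y) = -155/2 + y)
(-38558 + M(-132, G))*(37212 + 2418) = (-38558 + (-155/2 - 1))*(37212 + 2418) = (-38558 - 157/2)*39630 = -77273/2*39630 = -1531164495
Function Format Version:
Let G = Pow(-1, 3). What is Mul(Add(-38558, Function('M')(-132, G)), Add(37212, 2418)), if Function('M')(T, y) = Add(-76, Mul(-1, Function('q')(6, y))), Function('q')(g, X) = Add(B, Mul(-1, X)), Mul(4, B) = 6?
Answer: -1531164495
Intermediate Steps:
B = Rational(3, 2) (B = Mul(Rational(1, 4), 6) = Rational(3, 2) ≈ 1.5000)
Function('q')(g, X) = Add(Rational(3, 2), Mul(-1, X))
G = -1
Function('M')(T, y) = Add(Rational(-155, 2), y) (Function('M')(T, y) = Add(-76, Mul(-1, Add(Rational(3, 2), Mul(-1, y)))) = Add(-76, Add(Rational(-3, 2), y)) = Add(Rational(-155, 2), y))
Mul(Add(-38558, Function('M')(-132, G)), Add(37212, 2418)) = Mul(Add(-38558, Add(Rational(-155, 2), -1)), Add(37212, 2418)) = Mul(Add(-38558, Rational(-157, 2)), 39630) = Mul(Rational(-77273, 2), 39630) = -1531164495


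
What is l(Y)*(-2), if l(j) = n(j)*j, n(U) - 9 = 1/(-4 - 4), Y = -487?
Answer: 34577/4 ≈ 8644.3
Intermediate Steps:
n(U) = 71/8 (n(U) = 9 + 1/(-4 - 4) = 9 + 1/(-8) = 9 - 1/8 = 71/8)
l(j) = 71*j/8
l(Y)*(-2) = ((71/8)*(-487))*(-2) = -34577/8*(-2) = 34577/4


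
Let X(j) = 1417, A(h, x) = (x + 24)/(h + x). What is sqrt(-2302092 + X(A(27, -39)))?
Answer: 5*I*sqrt(92027) ≈ 1516.8*I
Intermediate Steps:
A(h, x) = (24 + x)/(h + x)
sqrt(-2302092 + X(A(27, -39))) = sqrt(-2302092 + 1417) = sqrt(-2300675) = 5*I*sqrt(92027)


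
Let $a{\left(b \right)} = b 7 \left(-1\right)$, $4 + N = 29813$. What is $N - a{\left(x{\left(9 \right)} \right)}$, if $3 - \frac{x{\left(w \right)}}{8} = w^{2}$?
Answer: $25441$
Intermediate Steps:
$N = 29809$ ($N = -4 + 29813 = 29809$)
$x{\left(w \right)} = 24 - 8 w^{2}$
$a{\left(b \right)} = - 7 b$ ($a{\left(b \right)} = 7 b \left(-1\right) = - 7 b$)
$N - a{\left(x{\left(9 \right)} \right)} = 29809 - - 7 \left(24 - 8 \cdot 9^{2}\right) = 29809 - - 7 \left(24 - 648\right) = 29809 - \left(-7\right) \left(-624\right) = 29809 - 4368 = 25441$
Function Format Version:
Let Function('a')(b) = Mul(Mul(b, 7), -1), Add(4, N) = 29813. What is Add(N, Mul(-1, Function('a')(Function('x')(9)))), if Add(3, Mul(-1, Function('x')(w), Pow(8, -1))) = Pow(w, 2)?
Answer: 25441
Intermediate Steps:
N = 29809 (N = Add(-4, 29813) = 29809)
Function('x')(w) = Add(24, Mul(-8, Pow(w, 2)))
Function('a')(b) = Mul(-7, b) (Function('a')(b) = Mul(Mul(7, b), -1) = Mul(-7, b))
Add(N, Mul(-1, Function('a')(Function('x')(9)))) = Add(29809, Mul(-1, Mul(-7, Add(24, Mul(-8, Pow(9, 2)))))) = Add(29809, Mul(-1, Mul(-7, Add(24, Mul(-8, 81))))) = Add(29809, Mul(-1, Mul(-7, Add(24, -648)))) = Add(29809, Mul(-1, Mul(-7, -624))) = Add(29809, Mul(-1, 4368)) = Add(29809, -4368) = 25441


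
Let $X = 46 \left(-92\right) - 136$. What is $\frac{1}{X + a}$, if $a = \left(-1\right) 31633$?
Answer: $- \frac{1}{36001} \approx -2.7777 \cdot 10^{-5}$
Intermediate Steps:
$a = -31633$
$X = -4368$ ($X = -4232 - 136 = -4368$)
$\frac{1}{X + a} = \frac{1}{-4368 - 31633} = \frac{1}{-36001} = - \frac{1}{36001}$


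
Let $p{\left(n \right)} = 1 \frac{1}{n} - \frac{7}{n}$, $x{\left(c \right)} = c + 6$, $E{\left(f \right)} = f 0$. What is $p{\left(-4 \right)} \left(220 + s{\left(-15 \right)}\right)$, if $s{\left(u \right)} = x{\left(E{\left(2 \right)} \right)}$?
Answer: $339$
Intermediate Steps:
$E{\left(f \right)} = 0$
$x{\left(c \right)} = 6 + c$
$s{\left(u \right)} = 6$ ($s{\left(u \right)} = 6 + 0 = 6$)
$p{\left(n \right)} = - \frac{6}{n}$ ($p{\left(n \right)} = \frac{1}{n} - \frac{7}{n} = - \frac{6}{n}$)
$p{\left(-4 \right)} \left(220 + s{\left(-15 \right)}\right) = - \frac{6}{-4} \left(220 + 6\right) = \left(-6\right) \left(- \frac{1}{4}\right) 226 = \frac{3}{2} \cdot 226 = 339$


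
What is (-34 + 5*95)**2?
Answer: 194481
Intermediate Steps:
(-34 + 5*95)**2 = (-34 + 475)**2 = 441**2 = 194481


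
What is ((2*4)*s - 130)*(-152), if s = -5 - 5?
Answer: 31920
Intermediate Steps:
s = -10
((2*4)*s - 130)*(-152) = ((2*4)*(-10) - 130)*(-152) = (8*(-10) - 130)*(-152) = (-80 - 130)*(-152) = -210*(-152) = 31920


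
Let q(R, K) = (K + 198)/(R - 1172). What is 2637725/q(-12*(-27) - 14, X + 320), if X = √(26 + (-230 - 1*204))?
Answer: -294446604025/67183 + 1136859475*I*√102/67183 ≈ -4.3828e+6 + 1.709e+5*I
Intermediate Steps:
X = 2*I*√102 (X = √(26 + (-230 - 204)) = √(26 - 434) = √(-408) = 2*I*√102 ≈ 20.199*I)
q(R, K) = (198 + K)/(-1172 + R)
2637725/q(-12*(-27) - 14, X + 320) = 2637725/(((198 + (2*I*√102 + 320))/(-1172 + (-12*(-27) - 14)))) = 2637725/(((198 + (320 + 2*I*√102))/(-1172 + (324 - 14)))) = 2637725/(((518 + 2*I*√102)/(-1172 + 310))) = 2637725/(((518 + 2*I*√102)/(-862))) = 2637725/((-(518 + 2*I*√102)/862)) = 2637725/(-259/431 - I*√102/431)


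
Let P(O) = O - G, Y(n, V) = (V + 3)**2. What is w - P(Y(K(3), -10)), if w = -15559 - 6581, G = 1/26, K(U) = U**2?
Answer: -576913/26 ≈ -22189.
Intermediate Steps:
G = 1/26 ≈ 0.038462
Y(n, V) = (3 + V)**2
P(O) = -1/26 + O (P(O) = O - 1*1/26 = O - 1/26 = -1/26 + O)
w = -22140
w - P(Y(K(3), -10)) = -22140 - (-1/26 + (3 - 10)**2) = -22140 - (-1/26 + (-7)**2) = -22140 - (-1/26 + 49) = -22140 - 1*1273/26 = -22140 - 1273/26 = -576913/26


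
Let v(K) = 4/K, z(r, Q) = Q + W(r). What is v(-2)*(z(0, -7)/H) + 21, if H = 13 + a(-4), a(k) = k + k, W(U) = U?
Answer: 119/5 ≈ 23.800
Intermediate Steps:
a(k) = 2*k
z(r, Q) = Q + r
H = 5 (H = 13 + 2*(-4) = 13 - 8 = 5)
v(-2)*(z(0, -7)/H) + 21 = (4/(-2))*((-7 + 0)/5) + 21 = (4*(-½))*(-7*⅕) + 21 = -2*(-7/5) + 21 = 14/5 + 21 = 119/5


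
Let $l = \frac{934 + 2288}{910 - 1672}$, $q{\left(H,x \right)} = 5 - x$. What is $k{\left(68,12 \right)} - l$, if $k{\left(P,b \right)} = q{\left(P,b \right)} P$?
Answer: $- \frac{59915}{127} \approx -471.77$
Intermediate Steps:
$l = - \frac{537}{127}$ ($l = \frac{3222}{-762} = 3222 \left(- \frac{1}{762}\right) = - \frac{537}{127} \approx -4.2283$)
$k{\left(P,b \right)} = P \left(5 - b\right)$ ($k{\left(P,b \right)} = \left(5 - b\right) P = P \left(5 - b\right)$)
$k{\left(68,12 \right)} - l = 68 \left(5 - 12\right) - - \frac{537}{127} = 68 \left(5 - 12\right) + \frac{537}{127} = 68 \left(-7\right) + \frac{537}{127} = -476 + \frac{537}{127} = - \frac{59915}{127}$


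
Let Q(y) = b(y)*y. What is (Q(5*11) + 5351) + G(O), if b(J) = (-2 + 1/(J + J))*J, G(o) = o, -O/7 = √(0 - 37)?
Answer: -1343/2 - 7*I*√37 ≈ -671.5 - 42.579*I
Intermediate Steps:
O = -7*I*√37 (O = -7*√(0 - 37) = -7*I*√37 ≈ -42.579*I)
b(J) = J*(-2 + 1/(2*J)) (b(J) = (-2 + 1/(2*J))*J = J*(-2 + 1/(2*J)))
Q(y) = y*(½ - 2*y) (Q(y) = (½ - 2*y)*y = y*(½ - 2*y))
(Q(5*11) + 5351) + G(O) = ((5*11)*(1 - 20*11)/2 + 5351) - 7*I*√37 = ((½)*55*(1 - 4*55) + 5351) - 7*I*√37 = ((½)*55*(1 - 220) + 5351) - 7*I*√37 = ((½)*55*(-219) + 5351) - 7*I*√37 = (-12045/2 + 5351) - 7*I*√37 = -1343/2 - 7*I*√37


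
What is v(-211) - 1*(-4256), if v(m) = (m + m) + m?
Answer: 3623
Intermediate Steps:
v(m) = 3*m (v(m) = 2*m + m = 3*m)
v(-211) - 1*(-4256) = 3*(-211) - 1*(-4256) = -633 + 4256 = 3623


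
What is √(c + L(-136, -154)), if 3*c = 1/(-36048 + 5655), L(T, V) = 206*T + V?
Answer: I*√26021599438461/30393 ≈ 167.84*I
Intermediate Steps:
L(T, V) = V + 206*T
c = -1/91179 (c = 1/(3*(-36048 + 5655)) = (⅓)/(-30393) = (⅓)*(-1/30393) = -1/91179 ≈ -1.0967e-5)
√(c + L(-136, -154)) = √(-1/91179 + (-154 + 206*(-136))) = √(-1/91179 + (-154 - 28016)) = √(-1/91179 - 28170) = √(-2568512431/91179) = I*√26021599438461/30393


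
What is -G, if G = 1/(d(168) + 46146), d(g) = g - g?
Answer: -1/46146 ≈ -2.1670e-5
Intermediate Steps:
d(g) = 0
G = 1/46146 (G = 1/(0 + 46146) = 1/46146 ≈ 2.1670e-5)
-G = -1*1/46146 = -1/46146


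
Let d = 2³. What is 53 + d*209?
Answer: 1725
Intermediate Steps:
d = 8
53 + d*209 = 53 + 8*209 = 53 + 1672 = 1725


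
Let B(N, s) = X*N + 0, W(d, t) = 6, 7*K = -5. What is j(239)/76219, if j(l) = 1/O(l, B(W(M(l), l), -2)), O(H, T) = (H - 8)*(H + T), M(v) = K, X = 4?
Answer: 1/4630532907 ≈ 2.1596e-10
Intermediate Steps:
K = -5/7 (K = (⅐)*(-5) = -5/7 ≈ -0.71429)
M(v) = -5/7
B(N, s) = 4*N (B(N, s) = 4*N + 0 = 4*N)
O(H, T) = (-8 + H)*(H + T)
j(l) = 1/(-192 + l² + 16*l) (j(l) = 1/(l² - 8*l - 32*6 + l*(4*6)) = 1/(l² - 8*l - 8*24 + l*24) = 1/(l² - 8*l - 192 + 24*l) = 1/(-192 + l² + 16*l))
j(239)/76219 = 1/((-192 + 239² + 16*239)*76219) = (1/76219)/(-192 + 57121 + 3824) = (1/76219)/60753 = (1/60753)*(1/76219) = 1/4630532907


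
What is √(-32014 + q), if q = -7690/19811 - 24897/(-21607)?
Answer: 3*I*√651761653799066981973/428056277 ≈ 178.92*I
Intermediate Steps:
q = 327076637/428056277 (q = -7690*1/19811 - 24897*(-1/21607) = -7690/19811 + 24897/21607 = 327076637/428056277 ≈ 0.76410)
√(-32014 + q) = √(-32014 + 327076637/428056277) = √(-13703466575241/428056277) = 3*I*√651761653799066981973/428056277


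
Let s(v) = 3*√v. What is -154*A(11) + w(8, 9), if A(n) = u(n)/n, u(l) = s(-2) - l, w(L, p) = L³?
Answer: 666 - 42*I*√2 ≈ 666.0 - 59.397*I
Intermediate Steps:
u(l) = -l + 3*I*√2 (u(l) = 3*√(-2) - l = 3*(I*√2) - l = 3*I*√2 - l = -l + 3*I*√2)
A(n) = (-n + 3*I*√2)/n
-154*A(11) + w(8, 9) = -154*(-1*11 + 3*I*√2)/11 + 8³ = -14*(-11 + 3*I*√2) + 512 = -154*(-1 + 3*I*√2/11) + 512 = (154 - 42*I*√2) + 512 = 666 - 42*I*√2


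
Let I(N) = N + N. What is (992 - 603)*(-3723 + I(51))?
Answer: -1408569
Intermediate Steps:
I(N) = 2*N
(992 - 603)*(-3723 + I(51)) = (992 - 603)*(-3723 + 2*51) = 389*(-3723 + 102) = 389*(-3621) = -1408569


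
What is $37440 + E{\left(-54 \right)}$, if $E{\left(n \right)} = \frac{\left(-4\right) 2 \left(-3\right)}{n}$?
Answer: $\frac{336956}{9} \approx 37440.0$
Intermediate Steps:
$E{\left(n \right)} = \frac{24}{n}$ ($E{\left(n \right)} = \frac{\left(-8\right) \left(-3\right)}{n} = \frac{24}{n}$)
$37440 + E{\left(-54 \right)} = 37440 + \frac{24}{-54} = 37440 + 24 \left(- \frac{1}{54}\right) = 37440 - \frac{4}{9} = \frac{336956}{9}$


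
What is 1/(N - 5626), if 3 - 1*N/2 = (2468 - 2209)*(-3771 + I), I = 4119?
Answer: -1/185884 ≈ -5.3797e-6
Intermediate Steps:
N = -180258 (N = 6 - 2*(2468 - 2209)*(-3771 + 4119) = 6 - 518*348 = 6 - 2*90132 = 6 - 180264 = -180258)
1/(N - 5626) = 1/(-180258 - 5626) = 1/(-185884) = -1/185884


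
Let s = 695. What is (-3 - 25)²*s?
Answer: 544880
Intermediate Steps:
(-3 - 25)²*s = (-3 - 25)²*695 = (-28)²*695 = 784*695 = 544880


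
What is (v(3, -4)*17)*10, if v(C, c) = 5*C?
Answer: 2550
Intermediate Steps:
(v(3, -4)*17)*10 = ((5*3)*17)*10 = (15*17)*10 = 255*10 = 2550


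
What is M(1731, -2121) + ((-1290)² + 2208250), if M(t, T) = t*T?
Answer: 200899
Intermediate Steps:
M(t, T) = T*t
M(1731, -2121) + ((-1290)² + 2208250) = -2121*1731 + ((-1290)² + 2208250) = -3671451 + (1664100 + 2208250) = -3671451 + 3872350 = 200899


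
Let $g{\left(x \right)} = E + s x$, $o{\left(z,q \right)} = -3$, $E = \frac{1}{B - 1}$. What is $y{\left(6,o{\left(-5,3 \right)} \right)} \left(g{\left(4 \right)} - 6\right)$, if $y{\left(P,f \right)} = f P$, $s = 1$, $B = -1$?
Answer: $45$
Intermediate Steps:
$E = - \frac{1}{2}$ ($E = \frac{1}{-1 - 1} = \frac{1}{-2} = - \frac{1}{2} \approx -0.5$)
$y{\left(P,f \right)} = P f$
$g{\left(x \right)} = - \frac{1}{2} + x$ ($g{\left(x \right)} = - \frac{1}{2} + 1 x = - \frac{1}{2} + x$)
$y{\left(6,o{\left(-5,3 \right)} \right)} \left(g{\left(4 \right)} - 6\right) = 6 \left(-3\right) \left(\left(- \frac{1}{2} + 4\right) - 6\right) = - 18 \left(\frac{7}{2} - 6\right) = \left(-18\right) \left(- \frac{5}{2}\right) = 45$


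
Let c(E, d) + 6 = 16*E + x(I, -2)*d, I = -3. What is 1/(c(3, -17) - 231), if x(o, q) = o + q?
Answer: -1/104 ≈ -0.0096154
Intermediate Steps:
c(E, d) = -6 - 5*d + 16*E (c(E, d) = -6 + (16*E + (-3 - 2)*d) = -6 + (16*E - 5*d) = -6 + (-5*d + 16*E) = -6 - 5*d + 16*E)
1/(c(3, -17) - 231) = 1/((-6 - 5*(-17) + 16*3) - 231) = 1/((-6 + 85 + 48) - 231) = 1/(127 - 231) = 1/(-104) = -1/104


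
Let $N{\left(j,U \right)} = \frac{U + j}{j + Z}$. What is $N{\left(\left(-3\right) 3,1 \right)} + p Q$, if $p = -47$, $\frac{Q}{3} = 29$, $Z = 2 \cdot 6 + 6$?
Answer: $- \frac{36809}{9} \approx -4089.9$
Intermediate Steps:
$Z = 18$ ($Z = 12 + 6 = 18$)
$Q = 87$ ($Q = 3 \cdot 29 = 87$)
$N{\left(j,U \right)} = \frac{U + j}{18 + j}$ ($N{\left(j,U \right)} = \frac{U + j}{j + 18} = \frac{U + j}{18 + j}$)
$N{\left(\left(-3\right) 3,1 \right)} + p Q = \frac{1 - 9}{18 - 9} - 4089 = \frac{1}{9} \left(-8\right) - 4089 = - \frac{8}{9} - 4089 = - \frac{36809}{9}$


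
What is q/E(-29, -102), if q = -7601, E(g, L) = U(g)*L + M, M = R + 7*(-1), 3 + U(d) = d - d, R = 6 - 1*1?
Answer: -7601/304 ≈ -25.003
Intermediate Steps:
R = 5 (R = 6 - 1 = 5)
U(d) = -3 (U(d) = -3 + (d - d) = -3 + 0 = -3)
M = -2 (M = 5 + 7*(-1) = 5 - 7 = -2)
E(g, L) = -2 - 3*L (E(g, L) = -3*L - 2 = -2 - 3*L)
q/E(-29, -102) = -7601/(-2 - 3*(-102)) = -7601/(-2 + 306) = -7601/304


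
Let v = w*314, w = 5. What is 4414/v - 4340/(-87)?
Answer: 3598909/68295 ≈ 52.697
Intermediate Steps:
v = 1570 (v = 5*314 = 1570)
4414/v - 4340/(-87) = 4414/1570 - 4340/(-87) = 4414*(1/1570) - 4340*(-1/87) = 2207/785 + 4340/87 = 3598909/68295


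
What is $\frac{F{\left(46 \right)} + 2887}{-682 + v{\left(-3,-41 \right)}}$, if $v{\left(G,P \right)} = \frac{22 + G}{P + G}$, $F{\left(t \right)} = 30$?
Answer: $- \frac{128348}{30027} \approx -4.2744$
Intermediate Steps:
$v{\left(G,P \right)} = \frac{22 + G}{G + P}$
$\frac{F{\left(46 \right)} + 2887}{-682 + v{\left(-3,-41 \right)}} = \frac{30 + 2887}{-682 + \frac{22 - 3}{-3 - 41}} = \frac{2917}{-682 + \frac{1}{-44} \cdot 19} = \frac{2917}{-682 - \frac{19}{44}} = \frac{2917}{- \frac{30027}{44}} = 2917 \left(- \frac{44}{30027}\right) = - \frac{128348}{30027}$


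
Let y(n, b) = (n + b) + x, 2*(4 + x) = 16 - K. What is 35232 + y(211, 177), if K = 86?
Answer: 35581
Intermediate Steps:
x = -39 (x = -4 + (16 - 1*86)/2 = -4 + (16 - 86)/2 = -4 + (½)*(-70) = -4 - 35 = -39)
y(n, b) = -39 + b + n (y(n, b) = (n + b) - 39 = (b + n) - 39 = -39 + b + n)
35232 + y(211, 177) = 35232 + (-39 + 177 + 211) = 35232 + 349 = 35581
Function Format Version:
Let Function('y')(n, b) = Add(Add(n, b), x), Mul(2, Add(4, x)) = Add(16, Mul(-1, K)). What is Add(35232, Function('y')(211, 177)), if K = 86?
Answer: 35581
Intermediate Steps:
x = -39 (x = Add(-4, Mul(Rational(1, 2), Add(16, Mul(-1, 86)))) = Add(-4, Mul(Rational(1, 2), Add(16, -86))) = Add(-4, Mul(Rational(1, 2), -70)) = Add(-4, -35) = -39)
Function('y')(n, b) = Add(-39, b, n) (Function('y')(n, b) = Add(Add(n, b), -39) = Add(Add(b, n), -39) = Add(-39, b, n))
Add(35232, Function('y')(211, 177)) = Add(35232, Add(-39, 177, 211)) = Add(35232, 349) = 35581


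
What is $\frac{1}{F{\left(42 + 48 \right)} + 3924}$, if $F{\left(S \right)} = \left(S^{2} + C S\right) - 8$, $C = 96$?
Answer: $\frac{1}{20656} \approx 4.8412 \cdot 10^{-5}$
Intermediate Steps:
$F{\left(S \right)} = -8 + S^{2} + 96 S$ ($F{\left(S \right)} = \left(S^{2} + 96 S\right) - 8 = -8 + S^{2} + 96 S$)
$\frac{1}{F{\left(42 + 48 \right)} + 3924} = \frac{1}{\left(-8 + \left(42 + 48\right)^{2} + 96 \left(42 + 48\right)\right) + 3924} = \frac{1}{\left(-8 + 90^{2} + 96 \cdot 90\right) + 3924} = \frac{1}{\left(-8 + 8100 + 8640\right) + 3924} = \frac{1}{16732 + 3924} = \frac{1}{20656}$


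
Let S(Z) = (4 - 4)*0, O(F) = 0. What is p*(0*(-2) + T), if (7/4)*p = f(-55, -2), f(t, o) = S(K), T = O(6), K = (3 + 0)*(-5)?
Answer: 0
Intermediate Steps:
K = -15 (K = 3*(-5) = -15)
T = 0
S(Z) = 0 (S(Z) = 0*0 = 0)
f(t, o) = 0
p = 0 (p = (4/7)*0 = 0)
p*(0*(-2) + T) = 0*(0*(-2) + 0) = 0*(0 + 0) = 0*0 = 0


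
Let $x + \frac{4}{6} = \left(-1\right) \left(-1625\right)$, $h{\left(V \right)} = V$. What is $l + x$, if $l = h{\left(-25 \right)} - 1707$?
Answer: $- \frac{323}{3} \approx -107.67$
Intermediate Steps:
$x = \frac{4873}{3}$ ($x = - \frac{2}{3} - -1625 = - \frac{2}{3} + 1625 = \frac{4873}{3} \approx 1624.3$)
$l = -1732$ ($l = -25 - 1707 = -1732$)
$l + x = -1732 + \frac{4873}{3} = - \frac{323}{3}$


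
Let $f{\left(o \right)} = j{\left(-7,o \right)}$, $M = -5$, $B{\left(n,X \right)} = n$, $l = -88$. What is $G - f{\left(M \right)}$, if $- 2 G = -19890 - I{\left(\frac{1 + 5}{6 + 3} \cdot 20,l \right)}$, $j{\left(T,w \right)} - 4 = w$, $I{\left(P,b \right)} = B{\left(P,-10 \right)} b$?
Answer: $\frac{28078}{3} \approx 9359.3$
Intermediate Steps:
$I{\left(P,b \right)} = P b$
$j{\left(T,w \right)} = 4 + w$
$f{\left(o \right)} = 4 + o$
$G = \frac{28075}{3}$ ($G = - \frac{-19890 - \frac{1 + 5}{6 + 3} \cdot 20 \left(-88\right)}{2} = - \frac{-19890 - \frac{6}{9} \cdot 20 \left(-88\right)}{2} = - \frac{-19890 - 6 \cdot \frac{1}{9} \cdot 20 \left(-88\right)}{2} = - \frac{-19890 - \frac{2}{3} \cdot 20 \left(-88\right)}{2} = - \frac{-19890 - \frac{40}{3} \left(-88\right)}{2} = - \frac{-19890 - - \frac{3520}{3}}{2} = - \frac{-19890 + \frac{3520}{3}}{2} = \left(- \frac{1}{2}\right) \left(- \frac{56150}{3}\right) = \frac{28075}{3} \approx 9358.3$)
$G - f{\left(M \right)} = \frac{28075}{3} - \left(4 - 5\right) = \frac{28075}{3} - -1 = \frac{28075}{3} + 1 = \frac{28078}{3}$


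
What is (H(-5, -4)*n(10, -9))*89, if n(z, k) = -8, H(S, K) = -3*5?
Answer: 10680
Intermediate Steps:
H(S, K) = -15
(H(-5, -4)*n(10, -9))*89 = -15*(-8)*89 = 120*89 = 10680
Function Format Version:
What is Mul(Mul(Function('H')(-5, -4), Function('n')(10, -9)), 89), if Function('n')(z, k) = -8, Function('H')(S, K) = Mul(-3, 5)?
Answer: 10680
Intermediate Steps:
Function('H')(S, K) = -15
Mul(Mul(Function('H')(-5, -4), Function('n')(10, -9)), 89) = Mul(Mul(-15, -8), 89) = Mul(120, 89) = 10680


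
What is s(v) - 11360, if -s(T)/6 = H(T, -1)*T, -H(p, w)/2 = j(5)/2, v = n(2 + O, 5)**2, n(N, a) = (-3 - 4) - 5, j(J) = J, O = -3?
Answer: -7040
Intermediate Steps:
n(N, a) = -12 (n(N, a) = -7 - 5 = -12)
v = 144 (v = (-12)**2 = 144)
H(p, w) = -5 (H(p, w) = -10/2 = -2*5/2 = -5)
s(T) = 30*T (s(T) = -(-30)*T = 30*T)
s(v) - 11360 = 30*144 - 11360 = 4320 - 11360 = -7040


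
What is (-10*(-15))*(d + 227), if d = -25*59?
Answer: -187200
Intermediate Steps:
d = -1475
(-10*(-15))*(d + 227) = (-10*(-15))*(-1475 + 227) = 150*(-1248) = -187200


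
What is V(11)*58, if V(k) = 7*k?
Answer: 4466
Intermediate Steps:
V(11)*58 = (7*11)*58 = 77*58 = 4466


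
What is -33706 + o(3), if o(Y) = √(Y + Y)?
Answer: -33706 + √6 ≈ -33704.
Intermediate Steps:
o(Y) = √2*√Y (o(Y) = √(2*Y) = √2*√Y)
-33706 + o(3) = -33706 + √2*√3 = -33706 + √6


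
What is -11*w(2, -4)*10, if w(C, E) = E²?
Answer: -1760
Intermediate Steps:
-11*w(2, -4)*10 = -11*(-4)²*10 = -11*16*10 = -176*10 = -1760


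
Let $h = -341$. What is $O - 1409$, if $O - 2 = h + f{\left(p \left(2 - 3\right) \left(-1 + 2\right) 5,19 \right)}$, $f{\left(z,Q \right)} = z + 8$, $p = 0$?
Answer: $-1740$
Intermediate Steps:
$f{\left(z,Q \right)} = 8 + z$
$O = -331$ ($O = 2 - \left(333 - 0 \left(2 - 3\right) \left(-1 + 2\right) 5\right) = 2 - \left(333 - 0 \left(\left(-1\right) 1\right) 5\right) = 2 - \left(333 - 0 \left(-1\right) 5\right) = 2 + \left(-341 + \left(8 + 0 \cdot 5\right)\right) = 2 + \left(-341 + \left(8 + 0\right)\right) = 2 + \left(-341 + 8\right) = 2 - 333 = -331$)
$O - 1409 = -331 - 1409 = -1740$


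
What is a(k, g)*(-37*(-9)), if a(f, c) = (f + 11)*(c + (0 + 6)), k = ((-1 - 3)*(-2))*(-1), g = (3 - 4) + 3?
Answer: 7992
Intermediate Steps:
g = 2 (g = -1 + 3 = 2)
k = -8 (k = -4*(-2)*(-1) = 8*(-1) = -8)
a(f, c) = (6 + c)*(11 + f) (a(f, c) = (11 + f)*(c + 6) = (11 + f)*(6 + c) = (6 + c)*(11 + f))
a(k, g)*(-37*(-9)) = (66 + 6*(-8) + 11*2 + 2*(-8))*(-37*(-9)) = (66 - 48 + 22 - 16)*333 = 24*333 = 7992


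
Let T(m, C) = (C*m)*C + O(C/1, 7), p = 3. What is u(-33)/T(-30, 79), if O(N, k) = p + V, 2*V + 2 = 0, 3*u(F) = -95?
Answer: 95/561684 ≈ 0.00016913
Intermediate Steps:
u(F) = -95/3 (u(F) = (⅓)*(-95) = -95/3)
V = -1 (V = -1 + (½)*0 = -1 + 0 = -1)
O(N, k) = 2 (O(N, k) = 3 - 1 = 2)
T(m, C) = 2 + m*C² (T(m, C) = (C*m)*C + 2 = m*C² + 2 = 2 + m*C²)
u(-33)/T(-30, 79) = -95/(3*(2 - 30*79²)) = -95/(3*(2 - 30*6241)) = -95/(3*(2 - 187230)) = -95/3/(-187228) = -95/3*(-1/187228) = 95/561684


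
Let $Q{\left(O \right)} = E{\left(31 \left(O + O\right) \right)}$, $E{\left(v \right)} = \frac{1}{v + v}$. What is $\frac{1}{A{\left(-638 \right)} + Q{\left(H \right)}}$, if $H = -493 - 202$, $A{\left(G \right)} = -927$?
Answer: $- \frac{86180}{79888861} \approx -0.0010787$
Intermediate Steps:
$H = -695$ ($H = -493 - 202 = -695$)
$E{\left(v \right)} = \frac{1}{2 v}$
$Q{\left(O \right)} = \frac{1}{124 O}$ ($Q{\left(O \right)} = \frac{1}{2 \cdot 31 \left(O + O\right)} = \frac{1}{2 \cdot 31 \cdot 2 O} = \frac{1}{2 \cdot 62 O} = \frac{\frac{1}{62} \frac{1}{O}}{2} = \frac{1}{124 O}$)
$\frac{1}{A{\left(-638 \right)} + Q{\left(H \right)}} = \frac{1}{-927 + \frac{1}{124 \left(-695\right)}} = \frac{1}{-927 + \frac{1}{124} \left(- \frac{1}{695}\right)} = \frac{1}{-927 - \frac{1}{86180}} = \frac{1}{- \frac{79888861}{86180}} = - \frac{86180}{79888861}$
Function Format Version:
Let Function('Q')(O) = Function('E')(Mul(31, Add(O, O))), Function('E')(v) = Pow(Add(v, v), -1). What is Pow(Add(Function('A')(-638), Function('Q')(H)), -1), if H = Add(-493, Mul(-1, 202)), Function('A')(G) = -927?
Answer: Rational(-86180, 79888861) ≈ -0.0010787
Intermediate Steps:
H = -695 (H = Add(-493, -202) = -695)
Function('E')(v) = Mul(Rational(1, 2), Pow(v, -1)) (Function('E')(v) = Pow(Mul(2, v), -1) = Mul(Rational(1, 2), Pow(v, -1)))
Function('Q')(O) = Mul(Rational(1, 124), Pow(O, -1)) (Function('Q')(O) = Mul(Rational(1, 2), Pow(Mul(31, Add(O, O)), -1)) = Mul(Rational(1, 2), Pow(Mul(31, Mul(2, O)), -1)) = Mul(Rational(1, 2), Pow(Mul(62, O), -1)) = Mul(Rational(1, 2), Mul(Rational(1, 62), Pow(O, -1))) = Mul(Rational(1, 124), Pow(O, -1)))
Pow(Add(Function('A')(-638), Function('Q')(H)), -1) = Pow(Add(-927, Mul(Rational(1, 124), Pow(-695, -1))), -1) = Pow(Add(-927, Mul(Rational(1, 124), Rational(-1, 695))), -1) = Pow(Add(-927, Rational(-1, 86180)), -1) = Pow(Rational(-79888861, 86180), -1) = Rational(-86180, 79888861)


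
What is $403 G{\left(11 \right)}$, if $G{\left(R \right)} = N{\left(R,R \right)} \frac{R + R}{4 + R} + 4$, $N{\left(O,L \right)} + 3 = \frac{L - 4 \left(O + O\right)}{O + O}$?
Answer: $- \frac{33449}{15} \approx -2229.9$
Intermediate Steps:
$N{\left(O,L \right)} = -3 + \frac{L - 8 O}{2 O}$ ($N{\left(O,L \right)} = -3 + \frac{L - 4 \left(O + O\right)}{O + O} = -3 + \frac{L - 4 \cdot 2 O}{2 O} = -3 + \left(L - 8 O\right) \frac{1}{2 O} = -3 + \frac{L - 8 O}{2 O}$)
$G{\left(R \right)} = 4 - \frac{13 R}{4 + R}$ ($G{\left(R \right)} = \left(-7 + \frac{R}{2 R}\right) \frac{R + R}{4 + R} + 4 = \left(-7 + \frac{1}{2}\right) \frac{2 R}{4 + R} + 4 = - \frac{13 \frac{2 R}{4 + R}}{2} + 4 = - \frac{13 R}{4 + R} + 4 = 4 - \frac{13 R}{4 + R}$)
$403 G{\left(11 \right)} = 403 \frac{16 - 99}{4 + 11} = 403 \frac{16 - 99}{15} = 403 \cdot \frac{1}{15} \left(-83\right) = 403 \left(- \frac{83}{15}\right) = - \frac{33449}{15}$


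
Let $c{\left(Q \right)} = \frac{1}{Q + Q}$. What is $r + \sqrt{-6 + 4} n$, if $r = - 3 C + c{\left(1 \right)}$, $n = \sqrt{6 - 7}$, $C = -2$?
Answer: $\frac{13}{2} - \sqrt{2} \approx 5.0858$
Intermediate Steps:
$c{\left(Q \right)} = \frac{1}{2 Q}$
$n = i$ ($n = \sqrt{-1} = i \approx 1.0 i$)
$r = \frac{13}{2}$ ($r = \left(-3\right) \left(-2\right) + \frac{1}{2 \cdot 1} = 6 + \frac{1}{2} \cdot 1 = 6 + \frac{1}{2} = \frac{13}{2} \approx 6.5$)
$r + \sqrt{-6 + 4} n = \frac{13}{2} + \sqrt{-6 + 4} i = \frac{13}{2} + \sqrt{-2} i = \frac{13}{2} + i \sqrt{2} i = \frac{13}{2} - \sqrt{2}$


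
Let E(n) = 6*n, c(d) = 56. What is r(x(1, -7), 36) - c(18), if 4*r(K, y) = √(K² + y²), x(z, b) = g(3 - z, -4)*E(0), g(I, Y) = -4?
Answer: -47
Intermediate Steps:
x(z, b) = 0 (x(z, b) = -24*0 = -4*0 = 0)
r(K, y) = √(K² + y²)/4
r(x(1, -7), 36) - c(18) = √(0² + 36²)/4 - 1*56 = √(0 + 1296)/4 - 56 = √1296/4 - 56 = (¼)*36 - 56 = 9 - 56 = -47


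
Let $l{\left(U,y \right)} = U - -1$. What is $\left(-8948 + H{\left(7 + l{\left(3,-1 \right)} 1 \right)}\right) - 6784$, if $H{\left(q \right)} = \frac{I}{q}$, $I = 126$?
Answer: $- \frac{172926}{11} \approx -15721.0$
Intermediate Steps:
$l{\left(U,y \right)} = 1 + U$ ($l{\left(U,y \right)} = U + 1 = 1 + U$)
$H{\left(q \right)} = \frac{126}{q}$
$\left(-8948 + H{\left(7 + l{\left(3,-1 \right)} 1 \right)}\right) - 6784 = \left(-8948 + \frac{126}{7 + \left(1 + 3\right) 1}\right) - 6784 = \left(-8948 + \frac{126}{7 + 4 \cdot 1}\right) - 6784 = \left(-8948 + \frac{126}{7 + 4}\right) - 6784 = \left(-8948 + \frac{126}{11}\right) - 6784 = - \frac{98302}{11} - 6784 = - \frac{172926}{11}$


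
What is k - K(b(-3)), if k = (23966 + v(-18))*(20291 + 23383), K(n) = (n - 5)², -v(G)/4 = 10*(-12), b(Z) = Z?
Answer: 1067654540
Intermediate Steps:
v(G) = 480 (v(G) = -40*(-12) = -4*(-120) = 480)
K(n) = (-5 + n)²
k = 1067654604 (k = (23966 + 480)*(20291 + 23383) = 24446*43674 = 1067654604)
k - K(b(-3)) = 1067654604 - (-5 - 3)² = 1067654604 - 1*(-8)² = 1067654604 - 1*64 = 1067654604 - 64 = 1067654540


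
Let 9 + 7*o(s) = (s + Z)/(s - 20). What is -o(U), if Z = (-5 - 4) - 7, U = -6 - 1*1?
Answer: 220/189 ≈ 1.1640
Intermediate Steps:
U = -7 (U = -6 - 1 = -7)
Z = -16 (Z = -9 - 7 = -16)
o(s) = -9/7 + (-16 + s)/(7*(-20 + s)) (o(s) = -9/7 + ((s - 16)/(s - 20))/7 = -9/7 + ((-16 + s)/(-20 + s))/7 = -9/7 + (-16 + s)/(7*(-20 + s)))
-o(U) = -4*(41 - 2*(-7))/(7*(-20 - 7)) = -4*(41 + 14)/(7*(-27)) = -4*(-1)*55/(7*27) = -1*(-220/189) = 220/189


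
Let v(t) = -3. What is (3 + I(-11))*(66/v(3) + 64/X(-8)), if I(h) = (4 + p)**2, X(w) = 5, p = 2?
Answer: -1794/5 ≈ -358.80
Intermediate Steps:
I(h) = 36 (I(h) = (4 + 2)**2 = 6**2 = 36)
(3 + I(-11))*(66/v(3) + 64/X(-8)) = (3 + 36)*(66/(-3) + 64/5) = 39*(66*(-1/3) + 64*(1/5)) = 39*(-22 + 64/5) = 39*(-46/5) = -1794/5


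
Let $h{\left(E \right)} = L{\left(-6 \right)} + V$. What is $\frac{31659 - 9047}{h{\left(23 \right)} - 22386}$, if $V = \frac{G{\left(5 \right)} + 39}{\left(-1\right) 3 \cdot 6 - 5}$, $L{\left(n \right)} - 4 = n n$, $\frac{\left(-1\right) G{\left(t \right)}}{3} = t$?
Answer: $- \frac{260038}{256991} \approx -1.0119$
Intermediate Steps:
$G{\left(t \right)} = - 3 t$
$L{\left(n \right)} = 4 + n^{2}$ ($L{\left(n \right)} = 4 + n n = 4 + n^{2}$)
$V = - \frac{24}{23}$ ($V = \frac{\left(-3\right) 5 + 39}{\left(-1\right) 3 \cdot 6 - 5} = \frac{-15 + 39}{\left(-3\right) 6 - 5} = \frac{24}{-18 - 5} = \frac{24}{-23} = 24 \left(- \frac{1}{23}\right) = - \frac{24}{23} \approx -1.0435$)
$h{\left(E \right)} = \frac{896}{23}$ ($h{\left(E \right)} = \left(4 + \left(-6\right)^{2}\right) - \frac{24}{23} = \left(4 + 36\right) - \frac{24}{23} = 40 - \frac{24}{23} = \frac{896}{23}$)
$\frac{31659 - 9047}{h{\left(23 \right)} - 22386} = \frac{31659 - 9047}{\frac{896}{23} - 22386} = \frac{22612}{- \frac{513982}{23}} = 22612 \left(- \frac{23}{513982}\right) = - \frac{260038}{256991}$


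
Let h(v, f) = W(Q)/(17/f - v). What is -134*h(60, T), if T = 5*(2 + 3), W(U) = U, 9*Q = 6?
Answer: 6700/4449 ≈ 1.5060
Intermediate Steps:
Q = ⅔ (Q = (⅑)*6 = ⅔ ≈ 0.66667)
T = 25 (T = 5*5 = 25)
h(v, f) = 2/(3*(-v + 17/f)) (h(v, f) = 2/(3*(17/f - v)) = 2/(3*(-v + 17/f)))
-134*h(60, T) = -(-268)*25/(-51 + 3*25*60) = -(-268)*25/(-51 + 4500) = -(-268)*25/4449 = -134*(-50/4449) = 6700/4449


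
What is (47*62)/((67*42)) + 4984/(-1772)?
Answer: -1107671/623301 ≈ -1.7771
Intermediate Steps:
(47*62)/((67*42)) + 4984/(-1772) = 2914/2814 + 4984*(-1/1772) = 2914*(1/2814) - 1246/443 = 1457/1407 - 1246/443 = -1107671/623301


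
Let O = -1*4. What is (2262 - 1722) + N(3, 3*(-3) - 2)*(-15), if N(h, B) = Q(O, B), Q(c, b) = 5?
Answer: 465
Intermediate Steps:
O = -4
N(h, B) = 5
(2262 - 1722) + N(3, 3*(-3) - 2)*(-15) = (2262 - 1722) + 5*(-15) = 540 - 75 = 465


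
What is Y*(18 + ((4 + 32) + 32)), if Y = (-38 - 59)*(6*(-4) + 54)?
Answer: -250260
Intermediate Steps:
Y = -2910 (Y = -97*(-24 + 54) = -97*30 = -2910)
Y*(18 + ((4 + 32) + 32)) = -2910*(18 + ((4 + 32) + 32)) = -2910*(18 + (36 + 32)) = -2910*(18 + 68) = -2910*86 = -250260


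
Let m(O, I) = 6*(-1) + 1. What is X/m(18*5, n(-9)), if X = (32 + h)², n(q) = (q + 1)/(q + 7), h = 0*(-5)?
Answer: -1024/5 ≈ -204.80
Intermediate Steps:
h = 0
n(q) = (1 + q)/(7 + q)
X = 1024 (X = (32 + 0)² = 32² = 1024)
m(O, I) = -5 (m(O, I) = -6 + 1 = -5)
X/m(18*5, n(-9)) = 1024/(-5) = 1024*(-⅕) = -1024/5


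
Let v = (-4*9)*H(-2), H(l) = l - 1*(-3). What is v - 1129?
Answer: -1165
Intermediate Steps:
H(l) = 3 + l (H(l) = l + 3 = 3 + l)
v = -36 (v = (-4*9)*(3 - 2) = -36*1 = -36)
v - 1129 = -36 - 1129 = -1165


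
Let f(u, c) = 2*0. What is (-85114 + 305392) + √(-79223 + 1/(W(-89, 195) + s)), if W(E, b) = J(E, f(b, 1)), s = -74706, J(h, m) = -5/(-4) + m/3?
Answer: 220278 + 3*I*√786004786727331/298819 ≈ 2.2028e+5 + 281.47*I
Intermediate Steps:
f(u, c) = 0
J(h, m) = 5/4 + m/3 (J(h, m) = -5*(-¼) + m*(⅓) = 5/4 + m/3)
W(E, b) = 5/4 (W(E, b) = 5/4 + (⅓)*0 = 5/4 + 0 = 5/4)
(-85114 + 305392) + √(-79223 + 1/(W(-89, 195) + s)) = (-85114 + 305392) + √(-79223 + 1/(5/4 - 74706)) = 220278 + √(-79223 + 1/(-298819/4)) = 220278 + √(-79223 - 4/298819) = 220278 + √(-23673337641/298819) = 220278 + 3*I*√786004786727331/298819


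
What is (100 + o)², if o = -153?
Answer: 2809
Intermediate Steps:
(100 + o)² = (100 - 153)² = (-53)² = 2809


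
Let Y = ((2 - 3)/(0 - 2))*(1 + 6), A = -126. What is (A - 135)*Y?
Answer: -1827/2 ≈ -913.50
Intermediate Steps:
Y = 7/2 (Y = -1/(-2)*7 = -1*(-½)*7 = (½)*7 = 7/2 ≈ 3.5000)
(A - 135)*Y = (-126 - 135)*(7/2) = -261*7/2 = -1827/2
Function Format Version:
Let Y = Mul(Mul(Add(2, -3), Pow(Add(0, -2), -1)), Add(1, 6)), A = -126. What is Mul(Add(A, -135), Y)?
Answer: Rational(-1827, 2) ≈ -913.50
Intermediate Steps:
Y = Rational(7, 2) (Y = Mul(Mul(-1, Pow(-2, -1)), 7) = Mul(Mul(-1, Rational(-1, 2)), 7) = Mul(Rational(1, 2), 7) = Rational(7, 2) ≈ 3.5000)
Mul(Add(A, -135), Y) = Mul(Add(-126, -135), Rational(7, 2)) = Mul(-261, Rational(7, 2)) = Rational(-1827, 2)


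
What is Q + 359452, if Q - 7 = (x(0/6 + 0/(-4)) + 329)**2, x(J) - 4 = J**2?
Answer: 470348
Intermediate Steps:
x(J) = 4 + J**2
Q = 110896 (Q = 7 + ((4 + (0/6 + 0/(-4))**2) + 329)**2 = 7 + ((4 + (0*(1/6) + 0*(-1/4))**2) + 329)**2 = 7 + ((4 + (0 + 0)**2) + 329)**2 = 7 + ((4 + 0**2) + 329)**2 = 7 + ((4 + 0) + 329)**2 = 7 + (4 + 329)**2 = 7 + 333**2 = 7 + 110889 = 110896)
Q + 359452 = 110896 + 359452 = 470348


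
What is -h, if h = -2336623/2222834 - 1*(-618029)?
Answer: -1373773537563/2222834 ≈ -6.1803e+5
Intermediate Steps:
h = 1373773537563/2222834 (h = -2336623*1/2222834 + 618029 = -2336623/2222834 + 618029 = 1373773537563/2222834 ≈ 6.1803e+5)
-h = -1*1373773537563/2222834 = -1373773537563/2222834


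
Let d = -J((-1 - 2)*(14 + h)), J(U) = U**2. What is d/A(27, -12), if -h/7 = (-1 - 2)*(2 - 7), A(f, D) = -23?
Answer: 74529/23 ≈ 3240.4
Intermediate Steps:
h = -105 (h = -7*(-1 - 2)*(2 - 7) = -(-21)*(-5) = -7*15 = -105)
d = -74529 (d = -((-1 - 2)*(14 - 105))**2 = -(-3*(-91))**2 = -1*273**2 = -1*74529 = -74529)
d/A(27, -12) = -74529/(-23) = -74529*(-1/23) = 74529/23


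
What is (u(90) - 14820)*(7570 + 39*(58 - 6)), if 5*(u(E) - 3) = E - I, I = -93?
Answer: -709311396/5 ≈ -1.4186e+8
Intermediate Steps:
u(E) = 108/5 + E/5 (u(E) = 3 + (E - 1*(-93))/5 = 3 + (E + 93)/5 = 3 + (93 + E)/5 = 3 + (93/5 + E/5) = 108/5 + E/5)
(u(90) - 14820)*(7570 + 39*(58 - 6)) = ((108/5 + (⅕)*90) - 14820)*(7570 + 39*(58 - 6)) = ((108/5 + 18) - 14820)*(7570 + 39*52) = (198/5 - 14820)*(7570 + 2028) = -73902/5*9598 = -709311396/5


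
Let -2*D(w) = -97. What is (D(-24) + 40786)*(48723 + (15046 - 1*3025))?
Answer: 2480450868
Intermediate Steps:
D(w) = 97/2 (D(w) = -½*(-97) = 97/2)
(D(-24) + 40786)*(48723 + (15046 - 1*3025)) = (97/2 + 40786)*(48723 + (15046 - 1*3025)) = 81669*(48723 + (15046 - 3025))/2 = 81669*(48723 + 12021)/2 = (81669/2)*60744 = 2480450868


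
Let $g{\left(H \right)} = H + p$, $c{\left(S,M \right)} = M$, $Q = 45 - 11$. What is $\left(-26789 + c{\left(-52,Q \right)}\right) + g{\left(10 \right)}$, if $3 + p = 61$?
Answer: $-26687$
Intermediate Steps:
$p = 58$ ($p = -3 + 61 = 58$)
$Q = 34$
$g{\left(H \right)} = 58 + H$ ($g{\left(H \right)} = H + 58 = 58 + H$)
$\left(-26789 + c{\left(-52,Q \right)}\right) + g{\left(10 \right)} = \left(-26789 + 34\right) + \left(58 + 10\right) = -26755 + 68 = -26687$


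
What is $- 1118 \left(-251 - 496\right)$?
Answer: $835146$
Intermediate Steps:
$- 1118 \left(-251 - 496\right) = \left(-1118\right) \left(-747\right) = 835146$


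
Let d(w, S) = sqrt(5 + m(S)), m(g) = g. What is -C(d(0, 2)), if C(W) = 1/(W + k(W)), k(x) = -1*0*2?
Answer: -sqrt(7)/7 ≈ -0.37796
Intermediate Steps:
k(x) = 0 (k(x) = 0*2 = 0)
d(w, S) = sqrt(5 + S)
C(W) = 1/W (C(W) = 1/(W + 0) = 1/W)
-C(d(0, 2)) = -1/(sqrt(5 + 2)) = -1/(sqrt(7)) = -sqrt(7)/7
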